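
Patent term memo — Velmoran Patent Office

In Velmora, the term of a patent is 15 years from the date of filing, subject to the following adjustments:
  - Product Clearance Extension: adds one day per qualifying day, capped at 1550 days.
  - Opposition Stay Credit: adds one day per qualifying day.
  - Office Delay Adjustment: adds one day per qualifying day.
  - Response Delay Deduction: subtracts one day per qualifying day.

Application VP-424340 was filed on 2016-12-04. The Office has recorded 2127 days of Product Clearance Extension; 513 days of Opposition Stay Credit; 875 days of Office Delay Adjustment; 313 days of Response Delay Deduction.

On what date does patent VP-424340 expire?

2039-02-10

Base term: filing date + 15 years → 4 December 2031.
Product Clearance Extension: 2127 days claimed exceeds the 1550-day cap, so +1550 days → 2 March 2036.
Opposition Stay Credit: +513 days → 28 July 2037.
Office Delay Adjustment: +875 days → 20 December 2039.
Response Delay Deduction: −313 days → 10 February 2039.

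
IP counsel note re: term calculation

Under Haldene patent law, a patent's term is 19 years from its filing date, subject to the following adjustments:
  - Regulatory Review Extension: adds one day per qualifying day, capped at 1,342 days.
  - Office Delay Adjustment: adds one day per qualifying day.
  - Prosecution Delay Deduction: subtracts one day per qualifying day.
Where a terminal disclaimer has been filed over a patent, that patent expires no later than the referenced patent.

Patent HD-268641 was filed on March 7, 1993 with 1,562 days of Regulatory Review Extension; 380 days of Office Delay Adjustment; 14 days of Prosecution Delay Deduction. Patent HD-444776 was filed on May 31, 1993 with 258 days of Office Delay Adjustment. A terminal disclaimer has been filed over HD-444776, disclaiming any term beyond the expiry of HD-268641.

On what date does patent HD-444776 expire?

2013-02-13

Natural term of HD-444776:
  Base: filing + 19 years → 31 May 2012.
  Office Delay Adjustment: +258 days → 13 February 2013.
Expiry of referenced patent HD-268641:
  Base: filing + 19 years → 7 March 2012.
  Regulatory Review Extension: 1562 days claimed exceeds the 1342-day cap, so +1342 days → 9 November 2015.
  Office Delay Adjustment: +380 days → 23 November 2016.
  Prosecution Delay Deduction: −14 days → 9 November 2016.
Terminal disclaimer: HD-444776 expires on the earlier of 13 February 2013 and 9 November 2016.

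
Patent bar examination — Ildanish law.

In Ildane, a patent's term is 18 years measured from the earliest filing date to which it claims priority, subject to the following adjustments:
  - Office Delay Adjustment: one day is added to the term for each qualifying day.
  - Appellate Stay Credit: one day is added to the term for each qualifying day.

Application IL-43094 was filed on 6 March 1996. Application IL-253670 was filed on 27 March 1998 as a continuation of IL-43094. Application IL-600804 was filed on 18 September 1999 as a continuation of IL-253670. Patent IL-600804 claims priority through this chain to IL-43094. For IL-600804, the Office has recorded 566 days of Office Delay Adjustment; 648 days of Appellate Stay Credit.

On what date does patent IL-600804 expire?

Earliest priority filing: 6 March 1996.
Base term: 6 March 1996 + 18 years → 6 March 2014.
Office Delay Adjustment: +566 days → 23 September 2015.
Appellate Stay Credit: +648 days → 2 July 2017.

July 2, 2017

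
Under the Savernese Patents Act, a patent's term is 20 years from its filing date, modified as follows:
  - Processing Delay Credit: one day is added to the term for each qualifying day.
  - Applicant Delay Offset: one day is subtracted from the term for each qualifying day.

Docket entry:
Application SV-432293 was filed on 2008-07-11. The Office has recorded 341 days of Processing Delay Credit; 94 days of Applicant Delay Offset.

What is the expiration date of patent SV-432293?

2029-03-15

Base term: filing date + 20 years → 11 July 2028.
Processing Delay Credit: +341 days → 17 June 2029.
Applicant Delay Offset: −94 days → 15 March 2029.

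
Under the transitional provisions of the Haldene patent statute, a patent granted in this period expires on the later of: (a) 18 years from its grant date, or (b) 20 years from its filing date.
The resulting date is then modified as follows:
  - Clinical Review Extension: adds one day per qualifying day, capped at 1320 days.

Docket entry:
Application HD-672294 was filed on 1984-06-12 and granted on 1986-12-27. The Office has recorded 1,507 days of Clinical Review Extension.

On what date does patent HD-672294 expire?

2008-08-08

(a) grant + 18 years → 27 December 2004.
(b) filing + 20 years → 12 June 2004.
Later of the two: 27 December 2004.
Clinical Review Extension: 1507 days claimed exceeds the 1320-day cap, so +1320 days → 8 August 2008.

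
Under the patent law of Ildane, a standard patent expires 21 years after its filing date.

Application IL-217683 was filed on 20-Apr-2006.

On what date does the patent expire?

Filing date + 21 years → 20 April 2027.

2027-04-20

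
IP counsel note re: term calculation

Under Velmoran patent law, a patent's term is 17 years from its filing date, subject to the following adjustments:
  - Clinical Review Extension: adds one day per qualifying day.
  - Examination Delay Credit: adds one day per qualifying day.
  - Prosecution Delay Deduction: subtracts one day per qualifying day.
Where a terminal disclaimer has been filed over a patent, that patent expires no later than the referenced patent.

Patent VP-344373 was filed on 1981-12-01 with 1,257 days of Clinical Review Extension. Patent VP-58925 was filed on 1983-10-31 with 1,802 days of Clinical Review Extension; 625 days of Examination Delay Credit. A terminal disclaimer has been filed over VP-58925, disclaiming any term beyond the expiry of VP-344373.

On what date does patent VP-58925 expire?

2002-05-11

Natural term of VP-58925:
  Base: filing + 17 years → 31 October 2000.
  Clinical Review Extension: +1802 days → 7 October 2005.
  Examination Delay Credit: +625 days → 24 June 2007.
Expiry of referenced patent VP-344373:
  Base: filing + 17 years → 1 December 1998.
  Clinical Review Extension: +1257 days → 11 May 2002.
Terminal disclaimer: VP-58925 expires on the earlier of 24 June 2007 and 11 May 2002.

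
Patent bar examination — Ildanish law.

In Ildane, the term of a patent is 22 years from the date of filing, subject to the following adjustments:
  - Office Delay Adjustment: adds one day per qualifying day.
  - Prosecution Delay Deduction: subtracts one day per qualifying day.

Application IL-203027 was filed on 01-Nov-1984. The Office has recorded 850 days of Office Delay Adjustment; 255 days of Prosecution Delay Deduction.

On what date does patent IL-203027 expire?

2008-06-18

Base term: filing date + 22 years → 1 November 2006.
Office Delay Adjustment: +850 days → 28 February 2009.
Prosecution Delay Deduction: −255 days → 18 June 2008.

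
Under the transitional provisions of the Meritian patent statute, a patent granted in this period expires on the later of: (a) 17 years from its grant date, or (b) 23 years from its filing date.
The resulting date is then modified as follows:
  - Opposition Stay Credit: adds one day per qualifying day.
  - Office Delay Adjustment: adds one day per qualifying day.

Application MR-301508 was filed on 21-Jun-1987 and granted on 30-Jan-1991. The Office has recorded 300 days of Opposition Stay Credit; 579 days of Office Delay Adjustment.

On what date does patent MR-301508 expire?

November 16, 2012

(a) grant + 17 years → 30 January 2008.
(b) filing + 23 years → 21 June 2010.
Later of the two: 21 June 2010.
Opposition Stay Credit: +300 days → 17 April 2011.
Office Delay Adjustment: +579 days → 16 November 2012.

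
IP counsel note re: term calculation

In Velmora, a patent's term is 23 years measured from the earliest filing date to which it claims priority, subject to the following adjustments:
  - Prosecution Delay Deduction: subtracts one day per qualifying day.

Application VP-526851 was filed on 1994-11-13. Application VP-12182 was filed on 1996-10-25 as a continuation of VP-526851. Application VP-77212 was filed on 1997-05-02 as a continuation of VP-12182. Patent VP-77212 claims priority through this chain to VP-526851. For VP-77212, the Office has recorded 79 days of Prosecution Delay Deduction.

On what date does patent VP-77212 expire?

Earliest priority filing: 13 November 1994.
Base term: 13 November 1994 + 23 years → 13 November 2017.
Prosecution Delay Deduction: −79 days → 26 August 2017.

2017-08-26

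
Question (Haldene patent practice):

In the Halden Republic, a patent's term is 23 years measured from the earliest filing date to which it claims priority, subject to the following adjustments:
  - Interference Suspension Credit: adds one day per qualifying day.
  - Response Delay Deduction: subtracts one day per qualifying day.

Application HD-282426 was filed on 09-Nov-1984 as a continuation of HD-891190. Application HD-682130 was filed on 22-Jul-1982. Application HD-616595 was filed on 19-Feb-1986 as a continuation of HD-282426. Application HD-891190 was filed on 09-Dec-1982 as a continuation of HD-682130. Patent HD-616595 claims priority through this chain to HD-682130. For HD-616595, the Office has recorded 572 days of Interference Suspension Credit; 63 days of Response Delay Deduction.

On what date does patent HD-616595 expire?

Earliest priority filing: 22 July 1982.
Base term: 22 July 1982 + 23 years → 22 July 2005.
Interference Suspension Credit: +572 days → 14 February 2007.
Response Delay Deduction: −63 days → 13 December 2006.

December 13, 2006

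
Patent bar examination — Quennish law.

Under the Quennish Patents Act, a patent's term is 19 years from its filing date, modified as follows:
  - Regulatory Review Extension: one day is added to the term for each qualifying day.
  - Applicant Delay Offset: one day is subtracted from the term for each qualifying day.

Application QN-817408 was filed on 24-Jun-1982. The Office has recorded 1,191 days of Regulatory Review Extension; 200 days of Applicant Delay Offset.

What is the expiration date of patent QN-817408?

Base term: filing date + 19 years → 24 June 2001.
Regulatory Review Extension: +1191 days → 27 September 2004.
Applicant Delay Offset: −200 days → 11 March 2004.

March 11, 2004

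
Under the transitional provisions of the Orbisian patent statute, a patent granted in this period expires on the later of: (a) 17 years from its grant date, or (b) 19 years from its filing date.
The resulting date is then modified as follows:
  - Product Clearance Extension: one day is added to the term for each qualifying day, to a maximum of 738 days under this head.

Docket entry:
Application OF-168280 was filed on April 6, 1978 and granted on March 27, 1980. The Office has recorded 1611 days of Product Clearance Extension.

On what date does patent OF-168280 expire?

(a) grant + 17 years → 27 March 1997.
(b) filing + 19 years → 6 April 1997.
Later of the two: 6 April 1997.
Product Clearance Extension: 1611 days claimed exceeds the 738-day cap, so +738 days → 14 April 1999.

1999-04-14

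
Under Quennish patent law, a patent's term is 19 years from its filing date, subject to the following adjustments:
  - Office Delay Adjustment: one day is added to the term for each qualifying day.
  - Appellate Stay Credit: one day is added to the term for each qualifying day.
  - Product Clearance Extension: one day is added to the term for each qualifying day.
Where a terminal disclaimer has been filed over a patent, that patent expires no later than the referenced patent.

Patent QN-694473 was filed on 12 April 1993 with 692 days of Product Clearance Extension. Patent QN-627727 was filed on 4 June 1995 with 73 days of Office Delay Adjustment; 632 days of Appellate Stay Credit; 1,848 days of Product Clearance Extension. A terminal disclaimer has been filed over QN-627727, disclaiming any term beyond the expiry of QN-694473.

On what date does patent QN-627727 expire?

Natural term of QN-627727:
  Base: filing + 19 years → 4 June 2014.
  Office Delay Adjustment: +73 days → 16 August 2014.
  Appellate Stay Credit: +632 days → 9 May 2016.
  Product Clearance Extension: +1848 days → 31 May 2021.
Expiry of referenced patent QN-694473:
  Base: filing + 19 years → 12 April 2012.
  Product Clearance Extension: +692 days → 5 March 2014.
Terminal disclaimer: QN-627727 expires on the earlier of 31 May 2021 and 5 March 2014.

March 5, 2014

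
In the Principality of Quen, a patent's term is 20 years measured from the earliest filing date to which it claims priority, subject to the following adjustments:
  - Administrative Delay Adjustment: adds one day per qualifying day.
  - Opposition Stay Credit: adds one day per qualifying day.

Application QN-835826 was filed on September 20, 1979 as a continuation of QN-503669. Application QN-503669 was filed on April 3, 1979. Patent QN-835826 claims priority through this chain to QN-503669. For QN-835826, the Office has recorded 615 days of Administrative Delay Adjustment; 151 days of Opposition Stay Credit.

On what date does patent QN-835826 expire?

Earliest priority filing: 3 April 1979.
Base term: 3 April 1979 + 20 years → 3 April 1999.
Administrative Delay Adjustment: +615 days → 8 December 2000.
Opposition Stay Credit: +151 days → 8 May 2001.

2001-05-08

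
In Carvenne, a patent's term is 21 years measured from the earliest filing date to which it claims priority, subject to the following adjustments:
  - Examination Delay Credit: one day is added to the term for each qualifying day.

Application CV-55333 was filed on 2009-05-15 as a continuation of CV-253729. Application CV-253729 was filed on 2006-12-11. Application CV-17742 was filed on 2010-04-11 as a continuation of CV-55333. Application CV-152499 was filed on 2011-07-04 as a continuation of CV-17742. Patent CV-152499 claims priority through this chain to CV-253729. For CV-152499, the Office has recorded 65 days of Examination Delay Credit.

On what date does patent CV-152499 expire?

2028-02-14

Earliest priority filing: 11 December 2006.
Base term: 11 December 2006 + 21 years → 11 December 2027.
Examination Delay Credit: +65 days → 14 February 2028.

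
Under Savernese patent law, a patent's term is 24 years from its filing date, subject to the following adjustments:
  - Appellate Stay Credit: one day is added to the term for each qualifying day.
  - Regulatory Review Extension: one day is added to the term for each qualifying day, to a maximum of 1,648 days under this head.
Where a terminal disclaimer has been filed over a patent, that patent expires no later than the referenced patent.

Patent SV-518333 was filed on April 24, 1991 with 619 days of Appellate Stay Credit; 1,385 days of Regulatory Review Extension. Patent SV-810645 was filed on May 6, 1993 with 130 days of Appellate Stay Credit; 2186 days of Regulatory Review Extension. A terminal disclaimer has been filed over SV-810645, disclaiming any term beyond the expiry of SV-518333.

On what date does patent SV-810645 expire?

October 18, 2020

Natural term of SV-810645:
  Base: filing + 24 years → 6 May 2017.
  Appellate Stay Credit: +130 days → 13 September 2017.
  Regulatory Review Extension: 2186 days claimed exceeds the 1648-day cap, so +1648 days → 19 March 2022.
Expiry of referenced patent SV-518333:
  Base: filing + 24 years → 24 April 2015.
  Appellate Stay Credit: +619 days → 2 January 2017.
  Regulatory Review Extension: 1385 days (within the 1648-day cap) → +1385 days → 18 October 2020.
Terminal disclaimer: SV-810645 expires on the earlier of 19 March 2022 and 18 October 2020.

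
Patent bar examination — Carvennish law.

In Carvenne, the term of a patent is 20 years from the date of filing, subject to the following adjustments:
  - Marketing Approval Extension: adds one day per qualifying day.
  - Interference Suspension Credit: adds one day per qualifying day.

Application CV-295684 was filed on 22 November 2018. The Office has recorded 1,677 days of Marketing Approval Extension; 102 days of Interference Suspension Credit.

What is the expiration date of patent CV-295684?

Base term: filing date + 20 years → 22 November 2038.
Marketing Approval Extension: +1677 days → 26 June 2043.
Interference Suspension Credit: +102 days → 6 October 2043.

October 6, 2043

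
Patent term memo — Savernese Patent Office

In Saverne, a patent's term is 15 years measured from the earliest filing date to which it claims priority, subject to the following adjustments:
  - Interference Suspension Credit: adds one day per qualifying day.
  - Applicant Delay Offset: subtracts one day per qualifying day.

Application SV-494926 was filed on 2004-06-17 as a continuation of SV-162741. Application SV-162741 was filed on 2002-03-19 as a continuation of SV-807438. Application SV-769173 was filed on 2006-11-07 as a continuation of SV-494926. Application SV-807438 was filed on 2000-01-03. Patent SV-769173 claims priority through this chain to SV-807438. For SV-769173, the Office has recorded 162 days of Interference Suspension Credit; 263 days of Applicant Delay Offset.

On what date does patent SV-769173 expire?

September 24, 2014

Earliest priority filing: 3 January 2000.
Base term: 3 January 2000 + 15 years → 3 January 2015.
Interference Suspension Credit: +162 days → 14 June 2015.
Applicant Delay Offset: −263 days → 24 September 2014.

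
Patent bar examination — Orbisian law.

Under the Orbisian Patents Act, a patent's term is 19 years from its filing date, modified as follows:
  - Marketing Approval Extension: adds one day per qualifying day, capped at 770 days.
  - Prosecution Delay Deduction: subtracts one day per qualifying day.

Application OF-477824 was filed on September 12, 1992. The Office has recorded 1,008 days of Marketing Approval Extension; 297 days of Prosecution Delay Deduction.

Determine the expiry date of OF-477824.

2012-12-28

Base term: filing date + 19 years → 12 September 2011.
Marketing Approval Extension: 1008 days claimed exceeds the 770-day cap, so +770 days → 21 October 2013.
Prosecution Delay Deduction: −297 days → 28 December 2012.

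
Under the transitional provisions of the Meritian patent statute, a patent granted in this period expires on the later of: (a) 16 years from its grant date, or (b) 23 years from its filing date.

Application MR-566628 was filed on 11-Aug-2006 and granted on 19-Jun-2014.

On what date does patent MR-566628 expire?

2030-06-19

(a) grant + 16 years → 19 June 2030.
(b) filing + 23 years → 11 August 2029.
Later of the two: 19 June 2030.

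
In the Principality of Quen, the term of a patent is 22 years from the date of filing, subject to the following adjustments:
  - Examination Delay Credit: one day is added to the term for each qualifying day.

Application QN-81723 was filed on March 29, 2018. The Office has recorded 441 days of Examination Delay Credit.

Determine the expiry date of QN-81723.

Base term: filing date + 22 years → 29 March 2040.
Examination Delay Credit: +441 days → 13 June 2041.

June 13, 2041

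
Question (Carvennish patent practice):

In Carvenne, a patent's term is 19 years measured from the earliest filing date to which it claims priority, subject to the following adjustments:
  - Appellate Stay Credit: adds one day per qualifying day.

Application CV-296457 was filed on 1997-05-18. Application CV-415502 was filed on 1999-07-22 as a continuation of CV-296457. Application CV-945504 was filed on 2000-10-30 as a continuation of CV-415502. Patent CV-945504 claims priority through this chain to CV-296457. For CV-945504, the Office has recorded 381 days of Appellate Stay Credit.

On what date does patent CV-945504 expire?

Earliest priority filing: 18 May 1997.
Base term: 18 May 1997 + 19 years → 18 May 2016.
Appellate Stay Credit: +381 days → 3 June 2017.

June 3, 2017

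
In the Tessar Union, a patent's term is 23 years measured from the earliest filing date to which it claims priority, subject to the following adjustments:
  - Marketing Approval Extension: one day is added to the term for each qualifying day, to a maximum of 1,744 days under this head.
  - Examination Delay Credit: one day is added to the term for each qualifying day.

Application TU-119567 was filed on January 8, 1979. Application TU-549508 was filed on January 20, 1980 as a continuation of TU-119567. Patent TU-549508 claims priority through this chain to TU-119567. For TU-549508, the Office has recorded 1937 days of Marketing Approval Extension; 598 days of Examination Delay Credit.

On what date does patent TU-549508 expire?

Earliest priority filing: 8 January 1979.
Base term: 8 January 1979 + 23 years → 8 January 2002.
Marketing Approval Extension: 1937 days claimed exceeds the 1744-day cap, so +1744 days → 18 October 2006.
Examination Delay Credit: +598 days → 7 June 2008.

June 7, 2008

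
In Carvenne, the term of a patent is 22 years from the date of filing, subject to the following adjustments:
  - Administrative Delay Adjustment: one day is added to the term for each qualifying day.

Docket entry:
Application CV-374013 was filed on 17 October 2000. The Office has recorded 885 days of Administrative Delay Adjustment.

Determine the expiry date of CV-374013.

March 20, 2025

Base term: filing date + 22 years → 17 October 2022.
Administrative Delay Adjustment: +885 days → 20 March 2025.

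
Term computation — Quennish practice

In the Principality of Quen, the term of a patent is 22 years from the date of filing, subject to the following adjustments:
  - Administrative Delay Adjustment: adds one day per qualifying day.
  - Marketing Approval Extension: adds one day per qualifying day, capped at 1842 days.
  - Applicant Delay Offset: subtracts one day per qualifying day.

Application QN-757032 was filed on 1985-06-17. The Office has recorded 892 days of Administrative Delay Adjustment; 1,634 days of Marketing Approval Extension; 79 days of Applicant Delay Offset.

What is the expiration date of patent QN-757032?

Base term: filing date + 22 years → 17 June 2007.
Administrative Delay Adjustment: +892 days → 25 November 2009.
Marketing Approval Extension: 1634 days (within the 1842-day cap) → +1634 days → 17 May 2014.
Applicant Delay Offset: −79 days → 27 February 2014.

February 27, 2014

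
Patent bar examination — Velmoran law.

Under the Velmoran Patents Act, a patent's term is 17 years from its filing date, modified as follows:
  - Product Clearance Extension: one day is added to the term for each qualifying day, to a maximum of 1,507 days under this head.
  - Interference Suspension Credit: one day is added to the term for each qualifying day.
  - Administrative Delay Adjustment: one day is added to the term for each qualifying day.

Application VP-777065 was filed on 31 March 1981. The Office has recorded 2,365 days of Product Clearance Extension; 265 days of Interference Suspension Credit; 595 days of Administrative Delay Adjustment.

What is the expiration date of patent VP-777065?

September 22, 2004

Base term: filing date + 17 years → 31 March 1998.
Product Clearance Extension: 2365 days claimed exceeds the 1507-day cap, so +1507 days → 16 May 2002.
Interference Suspension Credit: +265 days → 5 February 2003.
Administrative Delay Adjustment: +595 days → 22 September 2004.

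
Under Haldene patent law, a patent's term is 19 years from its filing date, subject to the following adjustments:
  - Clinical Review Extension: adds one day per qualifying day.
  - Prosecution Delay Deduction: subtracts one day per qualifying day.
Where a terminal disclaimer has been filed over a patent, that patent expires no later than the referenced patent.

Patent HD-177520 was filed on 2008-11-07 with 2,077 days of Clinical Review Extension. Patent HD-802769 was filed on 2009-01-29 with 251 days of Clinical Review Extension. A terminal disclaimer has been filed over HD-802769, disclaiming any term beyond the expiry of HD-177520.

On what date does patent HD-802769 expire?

Natural term of HD-802769:
  Base: filing + 19 years → 29 January 2028.
  Clinical Review Extension: +251 days → 6 October 2028.
Expiry of referenced patent HD-177520:
  Base: filing + 19 years → 7 November 2027.
  Clinical Review Extension: +2077 days → 15 July 2033.
Terminal disclaimer: HD-802769 expires on the earlier of 6 October 2028 and 15 July 2033.

2028-10-06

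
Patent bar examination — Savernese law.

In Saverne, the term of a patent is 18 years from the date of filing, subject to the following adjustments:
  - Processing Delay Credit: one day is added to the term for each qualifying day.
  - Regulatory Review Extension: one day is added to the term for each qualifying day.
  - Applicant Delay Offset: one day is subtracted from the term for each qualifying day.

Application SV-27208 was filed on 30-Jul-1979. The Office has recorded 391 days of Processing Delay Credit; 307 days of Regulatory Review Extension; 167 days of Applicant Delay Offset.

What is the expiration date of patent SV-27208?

Base term: filing date + 18 years → 30 July 1997.
Processing Delay Credit: +391 days → 25 August 1998.
Regulatory Review Extension: +307 days → 28 June 1999.
Applicant Delay Offset: −167 days → 12 January 1999.

1999-01-12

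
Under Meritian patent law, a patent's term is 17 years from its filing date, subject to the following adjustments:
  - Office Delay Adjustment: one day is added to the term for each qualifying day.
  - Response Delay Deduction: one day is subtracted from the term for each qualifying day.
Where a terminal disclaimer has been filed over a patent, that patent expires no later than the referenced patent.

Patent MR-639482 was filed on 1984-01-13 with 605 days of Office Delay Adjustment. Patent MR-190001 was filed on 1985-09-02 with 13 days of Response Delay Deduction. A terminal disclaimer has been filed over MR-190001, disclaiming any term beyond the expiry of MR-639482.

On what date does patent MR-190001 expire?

Natural term of MR-190001:
  Base: filing + 17 years → 2 September 2002.
  Response Delay Deduction: −13 days → 20 August 2002.
Expiry of referenced patent MR-639482:
  Base: filing + 17 years → 13 January 2001.
  Office Delay Adjustment: +605 days → 10 September 2002.
Terminal disclaimer: MR-190001 expires on the earlier of 20 August 2002 and 10 September 2002.

August 20, 2002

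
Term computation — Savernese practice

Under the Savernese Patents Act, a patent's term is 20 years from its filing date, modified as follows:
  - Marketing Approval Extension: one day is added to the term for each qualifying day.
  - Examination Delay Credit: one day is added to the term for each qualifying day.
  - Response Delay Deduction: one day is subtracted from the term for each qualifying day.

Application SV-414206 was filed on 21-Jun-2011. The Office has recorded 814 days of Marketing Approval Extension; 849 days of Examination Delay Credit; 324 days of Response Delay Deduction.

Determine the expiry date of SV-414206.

Base term: filing date + 20 years → 21 June 2031.
Marketing Approval Extension: +814 days → 12 September 2033.
Examination Delay Credit: +849 days → 9 January 2036.
Response Delay Deduction: −324 days → 19 February 2035.

February 19, 2035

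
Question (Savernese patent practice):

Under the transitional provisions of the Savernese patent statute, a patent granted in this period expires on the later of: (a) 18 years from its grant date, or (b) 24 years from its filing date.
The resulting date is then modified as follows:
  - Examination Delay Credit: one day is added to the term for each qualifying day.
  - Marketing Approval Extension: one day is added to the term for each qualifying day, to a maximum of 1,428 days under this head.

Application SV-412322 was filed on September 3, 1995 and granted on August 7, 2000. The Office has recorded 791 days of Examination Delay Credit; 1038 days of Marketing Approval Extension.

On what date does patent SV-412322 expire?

(a) grant + 18 years → 7 August 2018.
(b) filing + 24 years → 3 September 2019.
Later of the two: 3 September 2019.
Examination Delay Credit: +791 days → 2 November 2021.
Marketing Approval Extension: 1038 days (within the 1428-day cap) → +1038 days → 5 September 2024.

2024-09-05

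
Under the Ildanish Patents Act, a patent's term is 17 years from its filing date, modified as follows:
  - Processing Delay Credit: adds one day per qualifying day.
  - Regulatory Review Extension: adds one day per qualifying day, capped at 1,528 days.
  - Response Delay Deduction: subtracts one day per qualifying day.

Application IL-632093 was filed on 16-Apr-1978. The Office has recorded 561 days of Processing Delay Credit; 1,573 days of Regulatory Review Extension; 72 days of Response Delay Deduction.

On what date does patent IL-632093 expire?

Base term: filing date + 17 years → 16 April 1995.
Processing Delay Credit: +561 days → 28 October 1996.
Regulatory Review Extension: 1573 days claimed exceeds the 1528-day cap, so +1528 days → 3 January 2001.
Response Delay Deduction: −72 days → 23 October 2000.

2000-10-23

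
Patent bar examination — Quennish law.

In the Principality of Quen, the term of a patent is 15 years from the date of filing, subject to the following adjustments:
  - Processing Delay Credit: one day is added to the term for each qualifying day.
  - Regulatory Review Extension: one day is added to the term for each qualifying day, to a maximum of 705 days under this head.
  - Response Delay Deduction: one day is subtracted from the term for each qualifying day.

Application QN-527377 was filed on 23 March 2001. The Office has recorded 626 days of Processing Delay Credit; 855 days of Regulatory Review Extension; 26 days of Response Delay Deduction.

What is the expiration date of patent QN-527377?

Base term: filing date + 15 years → 23 March 2016.
Processing Delay Credit: +626 days → 9 December 2017.
Regulatory Review Extension: 855 days claimed exceeds the 705-day cap, so +705 days → 14 November 2019.
Response Delay Deduction: −26 days → 19 October 2019.

October 19, 2019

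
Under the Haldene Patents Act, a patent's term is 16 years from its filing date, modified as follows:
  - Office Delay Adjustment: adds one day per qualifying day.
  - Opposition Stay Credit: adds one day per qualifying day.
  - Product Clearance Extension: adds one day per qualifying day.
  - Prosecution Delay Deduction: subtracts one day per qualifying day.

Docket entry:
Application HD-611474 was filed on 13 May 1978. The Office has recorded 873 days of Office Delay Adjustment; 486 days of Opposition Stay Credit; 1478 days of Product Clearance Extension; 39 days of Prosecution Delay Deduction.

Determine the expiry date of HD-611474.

Base term: filing date + 16 years → 13 May 1994.
Office Delay Adjustment: +873 days → 2 October 1996.
Opposition Stay Credit: +486 days → 31 January 1998.
Product Clearance Extension: +1478 days → 17 February 2002.
Prosecution Delay Deduction: −39 days → 9 January 2002.

2002-01-09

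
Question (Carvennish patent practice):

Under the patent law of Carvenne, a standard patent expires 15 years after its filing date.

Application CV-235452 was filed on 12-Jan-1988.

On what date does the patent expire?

2003-01-12

Filing date + 15 years → 12 January 2003.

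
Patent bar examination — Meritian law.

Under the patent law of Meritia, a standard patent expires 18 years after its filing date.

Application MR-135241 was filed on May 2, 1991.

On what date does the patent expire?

Filing date + 18 years → 2 May 2009.

May 2, 2009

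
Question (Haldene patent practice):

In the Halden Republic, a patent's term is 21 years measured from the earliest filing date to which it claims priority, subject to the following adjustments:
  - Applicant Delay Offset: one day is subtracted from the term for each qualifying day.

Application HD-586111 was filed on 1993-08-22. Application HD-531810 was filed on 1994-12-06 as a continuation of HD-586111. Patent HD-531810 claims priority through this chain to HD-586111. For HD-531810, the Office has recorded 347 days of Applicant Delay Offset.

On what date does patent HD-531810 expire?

Earliest priority filing: 22 August 1993.
Base term: 22 August 1993 + 21 years → 22 August 2014.
Applicant Delay Offset: −347 days → 9 September 2013.

September 9, 2013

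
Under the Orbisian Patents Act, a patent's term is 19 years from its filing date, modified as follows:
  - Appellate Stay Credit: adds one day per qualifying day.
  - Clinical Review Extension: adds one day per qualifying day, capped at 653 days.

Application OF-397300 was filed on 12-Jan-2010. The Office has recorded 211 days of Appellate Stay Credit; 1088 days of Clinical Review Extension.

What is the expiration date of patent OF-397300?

Base term: filing date + 19 years → 12 January 2029.
Appellate Stay Credit: +211 days → 11 August 2029.
Clinical Review Extension: 1088 days claimed exceeds the 653-day cap, so +653 days → 26 May 2031.

2031-05-26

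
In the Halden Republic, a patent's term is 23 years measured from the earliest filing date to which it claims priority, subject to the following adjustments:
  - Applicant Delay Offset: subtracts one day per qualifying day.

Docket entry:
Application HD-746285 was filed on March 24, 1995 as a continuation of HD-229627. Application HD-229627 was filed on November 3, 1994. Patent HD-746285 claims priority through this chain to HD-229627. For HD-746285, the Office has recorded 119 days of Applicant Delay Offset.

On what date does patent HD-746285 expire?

Earliest priority filing: 3 November 1994.
Base term: 3 November 1994 + 23 years → 3 November 2017.
Applicant Delay Offset: −119 days → 7 July 2017.

2017-07-07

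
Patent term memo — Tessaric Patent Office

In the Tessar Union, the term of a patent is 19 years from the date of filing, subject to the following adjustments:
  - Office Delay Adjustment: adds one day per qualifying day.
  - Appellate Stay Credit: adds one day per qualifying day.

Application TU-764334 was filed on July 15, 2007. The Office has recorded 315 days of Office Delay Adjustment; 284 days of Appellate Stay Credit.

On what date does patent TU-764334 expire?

Base term: filing date + 19 years → 15 July 2026.
Office Delay Adjustment: +315 days → 26 May 2027.
Appellate Stay Credit: +284 days → 5 March 2028.

March 5, 2028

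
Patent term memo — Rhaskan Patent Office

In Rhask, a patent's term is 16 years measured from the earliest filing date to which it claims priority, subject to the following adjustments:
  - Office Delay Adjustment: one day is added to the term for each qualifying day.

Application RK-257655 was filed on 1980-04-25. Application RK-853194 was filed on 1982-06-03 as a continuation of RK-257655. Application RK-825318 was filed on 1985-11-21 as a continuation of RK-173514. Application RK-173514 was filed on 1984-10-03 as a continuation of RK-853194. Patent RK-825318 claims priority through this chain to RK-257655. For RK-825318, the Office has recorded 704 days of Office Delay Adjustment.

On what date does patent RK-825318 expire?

Earliest priority filing: 25 April 1980.
Base term: 25 April 1980 + 16 years → 25 April 1996.
Office Delay Adjustment: +704 days → 30 March 1998.

1998-03-30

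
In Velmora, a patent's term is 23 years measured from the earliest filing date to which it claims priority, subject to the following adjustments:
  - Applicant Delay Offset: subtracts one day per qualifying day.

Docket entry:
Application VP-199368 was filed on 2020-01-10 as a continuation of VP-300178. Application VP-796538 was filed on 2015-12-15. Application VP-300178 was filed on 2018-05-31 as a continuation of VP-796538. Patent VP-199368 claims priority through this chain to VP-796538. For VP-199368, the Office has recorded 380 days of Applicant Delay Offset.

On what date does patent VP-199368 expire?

November 30, 2037

Earliest priority filing: 15 December 2015.
Base term: 15 December 2015 + 23 years → 15 December 2038.
Applicant Delay Offset: −380 days → 30 November 2037.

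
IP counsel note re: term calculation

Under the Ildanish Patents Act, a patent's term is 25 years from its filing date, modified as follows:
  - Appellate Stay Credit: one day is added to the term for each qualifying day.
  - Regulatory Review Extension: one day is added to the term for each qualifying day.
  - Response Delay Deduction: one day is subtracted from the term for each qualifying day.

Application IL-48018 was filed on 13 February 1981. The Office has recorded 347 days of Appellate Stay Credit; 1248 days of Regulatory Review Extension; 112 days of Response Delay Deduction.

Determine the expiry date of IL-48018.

Base term: filing date + 25 years → 13 February 2006.
Appellate Stay Credit: +347 days → 26 January 2007.
Regulatory Review Extension: +1248 days → 27 June 2010.
Response Delay Deduction: −112 days → 7 March 2010.

2010-03-07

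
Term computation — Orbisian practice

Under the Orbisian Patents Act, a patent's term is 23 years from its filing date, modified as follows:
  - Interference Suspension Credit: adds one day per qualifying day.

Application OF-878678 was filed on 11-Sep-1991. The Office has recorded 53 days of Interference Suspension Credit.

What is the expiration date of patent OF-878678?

2014-11-03

Base term: filing date + 23 years → 11 September 2014.
Interference Suspension Credit: +53 days → 3 November 2014.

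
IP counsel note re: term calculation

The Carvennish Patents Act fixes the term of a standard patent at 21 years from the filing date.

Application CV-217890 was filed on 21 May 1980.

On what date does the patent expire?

2001-05-21

Filing date + 21 years → 21 May 2001.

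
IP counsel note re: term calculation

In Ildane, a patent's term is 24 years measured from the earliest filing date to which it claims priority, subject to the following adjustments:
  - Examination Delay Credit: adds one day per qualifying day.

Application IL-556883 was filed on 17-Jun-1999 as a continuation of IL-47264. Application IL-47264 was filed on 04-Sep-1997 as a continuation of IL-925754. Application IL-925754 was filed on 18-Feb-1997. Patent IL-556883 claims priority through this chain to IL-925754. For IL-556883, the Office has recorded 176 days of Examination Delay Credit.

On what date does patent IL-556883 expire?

2021-08-13

Earliest priority filing: 18 February 1997.
Base term: 18 February 1997 + 24 years → 18 February 2021.
Examination Delay Credit: +176 days → 13 August 2021.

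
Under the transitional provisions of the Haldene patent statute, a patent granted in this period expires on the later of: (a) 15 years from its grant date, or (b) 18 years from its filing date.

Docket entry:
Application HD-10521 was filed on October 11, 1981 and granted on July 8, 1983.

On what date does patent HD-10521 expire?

October 11, 1999

(a) grant + 15 years → 8 July 1998.
(b) filing + 18 years → 11 October 1999.
Later of the two: 11 October 1999.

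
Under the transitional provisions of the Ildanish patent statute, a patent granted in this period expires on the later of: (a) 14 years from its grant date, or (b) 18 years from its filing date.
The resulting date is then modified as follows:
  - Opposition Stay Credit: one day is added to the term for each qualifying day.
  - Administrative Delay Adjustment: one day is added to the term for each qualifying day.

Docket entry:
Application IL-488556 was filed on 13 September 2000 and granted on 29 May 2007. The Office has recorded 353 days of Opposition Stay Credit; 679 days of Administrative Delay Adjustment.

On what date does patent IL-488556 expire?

(a) grant + 14 years → 29 May 2021.
(b) filing + 18 years → 13 September 2018.
Later of the two: 29 May 2021.
Opposition Stay Credit: +353 days → 17 May 2022.
Administrative Delay Adjustment: +679 days → 26 March 2024.

March 26, 2024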